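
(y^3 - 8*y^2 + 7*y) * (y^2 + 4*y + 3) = y^5 - 4*y^4 - 22*y^3 + 4*y^2 + 21*y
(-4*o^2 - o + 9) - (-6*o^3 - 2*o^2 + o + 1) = 6*o^3 - 2*o^2 - 2*o + 8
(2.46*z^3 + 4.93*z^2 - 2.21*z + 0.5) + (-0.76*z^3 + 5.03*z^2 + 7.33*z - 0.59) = 1.7*z^3 + 9.96*z^2 + 5.12*z - 0.09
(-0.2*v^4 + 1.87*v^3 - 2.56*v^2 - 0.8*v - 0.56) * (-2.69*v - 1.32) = 0.538*v^5 - 4.7663*v^4 + 4.418*v^3 + 5.5312*v^2 + 2.5624*v + 0.7392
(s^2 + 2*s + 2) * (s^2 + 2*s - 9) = s^4 + 4*s^3 - 3*s^2 - 14*s - 18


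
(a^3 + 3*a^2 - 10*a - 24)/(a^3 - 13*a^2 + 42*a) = (a^3 + 3*a^2 - 10*a - 24)/(a*(a^2 - 13*a + 42))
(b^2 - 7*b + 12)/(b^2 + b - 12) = (b - 4)/(b + 4)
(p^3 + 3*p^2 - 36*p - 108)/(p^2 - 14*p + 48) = (p^2 + 9*p + 18)/(p - 8)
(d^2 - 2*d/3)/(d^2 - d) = (d - 2/3)/(d - 1)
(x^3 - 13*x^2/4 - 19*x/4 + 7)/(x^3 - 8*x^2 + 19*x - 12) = (x + 7/4)/(x - 3)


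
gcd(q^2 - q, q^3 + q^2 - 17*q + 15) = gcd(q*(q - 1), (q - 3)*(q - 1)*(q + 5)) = q - 1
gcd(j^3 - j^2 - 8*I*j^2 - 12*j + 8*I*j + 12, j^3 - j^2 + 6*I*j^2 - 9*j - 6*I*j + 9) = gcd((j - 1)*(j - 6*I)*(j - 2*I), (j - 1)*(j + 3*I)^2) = j - 1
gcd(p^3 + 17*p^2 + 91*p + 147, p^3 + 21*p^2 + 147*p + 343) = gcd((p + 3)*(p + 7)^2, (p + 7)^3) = p^2 + 14*p + 49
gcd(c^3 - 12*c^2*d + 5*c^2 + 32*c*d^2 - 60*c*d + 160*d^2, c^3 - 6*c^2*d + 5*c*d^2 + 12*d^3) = c - 4*d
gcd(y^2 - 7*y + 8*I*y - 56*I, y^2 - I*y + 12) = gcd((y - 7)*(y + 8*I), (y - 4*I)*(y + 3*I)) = 1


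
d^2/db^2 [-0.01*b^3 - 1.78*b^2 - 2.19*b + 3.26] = -0.06*b - 3.56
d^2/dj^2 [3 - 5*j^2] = -10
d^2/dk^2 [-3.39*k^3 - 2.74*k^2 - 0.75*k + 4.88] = -20.34*k - 5.48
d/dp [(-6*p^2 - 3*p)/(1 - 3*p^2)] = 3*(-3*p^2 - 4*p - 1)/(9*p^4 - 6*p^2 + 1)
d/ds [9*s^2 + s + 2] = 18*s + 1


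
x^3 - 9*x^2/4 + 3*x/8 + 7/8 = (x - 7/4)*(x - 1)*(x + 1/2)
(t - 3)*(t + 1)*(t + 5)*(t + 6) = t^4 + 9*t^3 + 5*t^2 - 93*t - 90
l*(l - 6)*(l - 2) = l^3 - 8*l^2 + 12*l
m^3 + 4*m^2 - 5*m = m*(m - 1)*(m + 5)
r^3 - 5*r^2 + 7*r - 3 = (r - 3)*(r - 1)^2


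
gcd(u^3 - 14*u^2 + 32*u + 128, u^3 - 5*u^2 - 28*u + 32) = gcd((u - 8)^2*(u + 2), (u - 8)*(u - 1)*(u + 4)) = u - 8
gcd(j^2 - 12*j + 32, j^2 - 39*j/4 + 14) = j - 8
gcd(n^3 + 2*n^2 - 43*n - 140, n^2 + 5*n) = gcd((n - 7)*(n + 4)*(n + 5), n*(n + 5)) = n + 5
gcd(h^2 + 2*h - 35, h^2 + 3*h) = 1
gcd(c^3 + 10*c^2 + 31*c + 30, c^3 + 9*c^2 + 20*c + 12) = c + 2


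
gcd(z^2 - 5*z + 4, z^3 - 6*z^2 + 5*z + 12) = z - 4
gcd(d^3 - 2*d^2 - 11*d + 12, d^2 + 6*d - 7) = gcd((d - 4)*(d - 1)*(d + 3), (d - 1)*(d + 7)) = d - 1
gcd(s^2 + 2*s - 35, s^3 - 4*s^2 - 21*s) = 1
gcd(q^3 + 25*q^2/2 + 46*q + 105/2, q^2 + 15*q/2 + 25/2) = q + 5/2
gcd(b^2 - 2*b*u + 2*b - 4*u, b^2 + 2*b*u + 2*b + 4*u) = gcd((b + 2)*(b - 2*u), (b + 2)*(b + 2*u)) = b + 2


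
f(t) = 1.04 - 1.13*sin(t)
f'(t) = -1.13*cos(t)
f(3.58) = 1.52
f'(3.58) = 1.02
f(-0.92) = 1.94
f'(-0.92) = -0.68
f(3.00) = 0.88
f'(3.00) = 1.12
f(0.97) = 0.11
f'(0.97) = -0.64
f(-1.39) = 2.15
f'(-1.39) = -0.20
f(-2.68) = 1.54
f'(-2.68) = 1.01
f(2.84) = 0.70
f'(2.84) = 1.08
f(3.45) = 1.38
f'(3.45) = 1.08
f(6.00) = 1.36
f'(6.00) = -1.08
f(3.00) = 0.88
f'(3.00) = 1.12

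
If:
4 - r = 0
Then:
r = 4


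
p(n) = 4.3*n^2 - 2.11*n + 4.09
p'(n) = 8.6*n - 2.11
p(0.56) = 4.26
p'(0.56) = 2.71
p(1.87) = 15.18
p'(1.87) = 13.97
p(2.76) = 31.02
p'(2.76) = 21.63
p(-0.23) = 4.80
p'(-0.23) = -4.09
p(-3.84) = 75.60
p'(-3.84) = -35.13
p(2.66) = 28.90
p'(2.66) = 20.77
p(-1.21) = 12.94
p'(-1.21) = -12.52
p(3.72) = 55.75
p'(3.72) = 29.88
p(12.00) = 597.97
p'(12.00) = 101.09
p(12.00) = 597.97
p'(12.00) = 101.09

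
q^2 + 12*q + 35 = (q + 5)*(q + 7)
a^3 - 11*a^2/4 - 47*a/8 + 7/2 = (a - 4)*(a - 1/2)*(a + 7/4)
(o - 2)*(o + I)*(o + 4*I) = o^3 - 2*o^2 + 5*I*o^2 - 4*o - 10*I*o + 8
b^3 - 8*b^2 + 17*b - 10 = (b - 5)*(b - 2)*(b - 1)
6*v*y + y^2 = y*(6*v + y)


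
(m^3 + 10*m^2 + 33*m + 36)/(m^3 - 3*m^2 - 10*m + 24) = (m^2 + 7*m + 12)/(m^2 - 6*m + 8)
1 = 1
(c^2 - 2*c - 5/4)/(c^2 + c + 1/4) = (2*c - 5)/(2*c + 1)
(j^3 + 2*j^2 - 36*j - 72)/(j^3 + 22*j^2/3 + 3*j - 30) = 3*(j^2 - 4*j - 12)/(3*j^2 + 4*j - 15)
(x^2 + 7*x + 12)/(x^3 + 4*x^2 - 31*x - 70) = (x^2 + 7*x + 12)/(x^3 + 4*x^2 - 31*x - 70)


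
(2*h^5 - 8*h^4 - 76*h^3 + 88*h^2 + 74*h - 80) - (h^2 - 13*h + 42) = 2*h^5 - 8*h^4 - 76*h^3 + 87*h^2 + 87*h - 122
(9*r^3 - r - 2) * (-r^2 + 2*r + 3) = -9*r^5 + 18*r^4 + 28*r^3 - 7*r - 6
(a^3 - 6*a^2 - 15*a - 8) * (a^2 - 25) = a^5 - 6*a^4 - 40*a^3 + 142*a^2 + 375*a + 200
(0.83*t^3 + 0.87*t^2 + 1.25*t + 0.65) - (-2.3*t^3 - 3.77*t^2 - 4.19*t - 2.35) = 3.13*t^3 + 4.64*t^2 + 5.44*t + 3.0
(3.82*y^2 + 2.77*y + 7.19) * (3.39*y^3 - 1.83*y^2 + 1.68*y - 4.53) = 12.9498*y^5 + 2.3997*y^4 + 25.7226*y^3 - 25.8087*y^2 - 0.468900000000001*y - 32.5707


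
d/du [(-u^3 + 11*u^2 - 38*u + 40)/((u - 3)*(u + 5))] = (-u^4 - 4*u^3 + 105*u^2 - 410*u + 490)/(u^4 + 4*u^3 - 26*u^2 - 60*u + 225)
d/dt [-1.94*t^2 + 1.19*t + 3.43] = 1.19 - 3.88*t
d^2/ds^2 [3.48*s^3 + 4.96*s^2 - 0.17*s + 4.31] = 20.88*s + 9.92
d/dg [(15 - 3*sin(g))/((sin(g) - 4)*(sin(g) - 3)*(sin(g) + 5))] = 3*(2*sin(g)^3 - 17*sin(g)^2 + 20*sin(g) + 55)*cos(g)/((sin(g) - 4)^2*(sin(g) - 3)^2*(sin(g) + 5)^2)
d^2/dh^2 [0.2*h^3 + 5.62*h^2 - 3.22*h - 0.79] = 1.2*h + 11.24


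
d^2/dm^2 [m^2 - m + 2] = 2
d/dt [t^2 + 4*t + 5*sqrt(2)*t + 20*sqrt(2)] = 2*t + 4 + 5*sqrt(2)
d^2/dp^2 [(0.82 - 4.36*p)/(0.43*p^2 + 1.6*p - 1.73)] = (-(0.86*p + 1.6)*(1.72*p + 3.2)*(4.36*p - 0.82) + (11.2488*p + 13.2468)*(0.43*p^2 + 1.6*p - 1.73))/(0.43*p^2 + 1.6*p - 1.73)^3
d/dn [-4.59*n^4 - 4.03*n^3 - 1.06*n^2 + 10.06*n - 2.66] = -18.36*n^3 - 12.09*n^2 - 2.12*n + 10.06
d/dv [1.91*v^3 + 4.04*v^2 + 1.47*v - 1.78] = 5.73*v^2 + 8.08*v + 1.47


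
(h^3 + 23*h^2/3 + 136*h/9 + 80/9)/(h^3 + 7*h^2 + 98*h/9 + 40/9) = (3*h + 4)/(3*h + 2)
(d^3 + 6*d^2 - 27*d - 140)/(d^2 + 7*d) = d - 1 - 20/d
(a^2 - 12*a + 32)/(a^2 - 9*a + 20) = (a - 8)/(a - 5)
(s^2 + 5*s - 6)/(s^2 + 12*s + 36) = (s - 1)/(s + 6)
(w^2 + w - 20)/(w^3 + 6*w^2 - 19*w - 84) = (w + 5)/(w^2 + 10*w + 21)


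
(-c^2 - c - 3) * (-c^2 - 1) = c^4 + c^3 + 4*c^2 + c + 3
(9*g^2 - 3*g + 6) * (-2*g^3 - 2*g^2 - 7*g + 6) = -18*g^5 - 12*g^4 - 69*g^3 + 63*g^2 - 60*g + 36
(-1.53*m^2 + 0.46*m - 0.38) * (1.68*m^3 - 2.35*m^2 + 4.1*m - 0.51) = -2.5704*m^5 + 4.3683*m^4 - 7.9924*m^3 + 3.5593*m^2 - 1.7926*m + 0.1938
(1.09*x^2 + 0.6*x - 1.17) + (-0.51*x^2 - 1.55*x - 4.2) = 0.58*x^2 - 0.95*x - 5.37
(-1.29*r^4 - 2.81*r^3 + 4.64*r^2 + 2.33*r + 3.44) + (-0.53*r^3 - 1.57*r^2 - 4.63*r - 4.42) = -1.29*r^4 - 3.34*r^3 + 3.07*r^2 - 2.3*r - 0.98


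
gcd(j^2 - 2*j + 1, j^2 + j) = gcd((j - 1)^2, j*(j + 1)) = 1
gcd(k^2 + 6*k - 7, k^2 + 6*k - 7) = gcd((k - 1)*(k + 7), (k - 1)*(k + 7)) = k^2 + 6*k - 7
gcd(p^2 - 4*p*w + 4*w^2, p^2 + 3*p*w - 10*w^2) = p - 2*w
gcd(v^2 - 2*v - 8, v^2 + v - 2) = v + 2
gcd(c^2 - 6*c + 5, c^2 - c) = c - 1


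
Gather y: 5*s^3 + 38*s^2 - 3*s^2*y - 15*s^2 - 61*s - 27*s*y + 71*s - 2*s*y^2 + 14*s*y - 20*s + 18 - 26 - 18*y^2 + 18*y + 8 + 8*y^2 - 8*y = 5*s^3 + 23*s^2 - 10*s + y^2*(-2*s - 10) + y*(-3*s^2 - 13*s + 10)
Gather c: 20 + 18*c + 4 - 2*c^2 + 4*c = -2*c^2 + 22*c + 24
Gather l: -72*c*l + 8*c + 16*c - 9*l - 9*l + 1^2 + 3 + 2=24*c + l*(-72*c - 18) + 6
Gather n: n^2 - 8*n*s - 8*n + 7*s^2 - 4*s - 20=n^2 + n*(-8*s - 8) + 7*s^2 - 4*s - 20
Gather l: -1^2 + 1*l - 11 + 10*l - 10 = 11*l - 22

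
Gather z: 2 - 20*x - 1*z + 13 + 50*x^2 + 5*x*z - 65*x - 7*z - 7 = 50*x^2 - 85*x + z*(5*x - 8) + 8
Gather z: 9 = 9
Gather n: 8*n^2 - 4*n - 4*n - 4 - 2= 8*n^2 - 8*n - 6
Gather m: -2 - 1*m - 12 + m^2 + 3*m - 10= m^2 + 2*m - 24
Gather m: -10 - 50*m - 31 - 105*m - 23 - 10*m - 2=-165*m - 66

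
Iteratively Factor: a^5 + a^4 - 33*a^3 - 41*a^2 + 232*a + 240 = (a + 1)*(a^4 - 33*a^2 - 8*a + 240) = (a - 5)*(a + 1)*(a^3 + 5*a^2 - 8*a - 48) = (a - 5)*(a - 3)*(a + 1)*(a^2 + 8*a + 16) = (a - 5)*(a - 3)*(a + 1)*(a + 4)*(a + 4)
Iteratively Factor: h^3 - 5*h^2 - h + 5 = (h - 1)*(h^2 - 4*h - 5) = (h - 5)*(h - 1)*(h + 1)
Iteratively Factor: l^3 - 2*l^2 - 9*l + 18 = (l - 2)*(l^2 - 9) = (l - 3)*(l - 2)*(l + 3)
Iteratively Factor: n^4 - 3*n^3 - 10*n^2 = (n)*(n^3 - 3*n^2 - 10*n) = n*(n - 5)*(n^2 + 2*n) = n*(n - 5)*(n + 2)*(n)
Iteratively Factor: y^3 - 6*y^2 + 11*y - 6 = (y - 2)*(y^2 - 4*y + 3) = (y - 2)*(y - 1)*(y - 3)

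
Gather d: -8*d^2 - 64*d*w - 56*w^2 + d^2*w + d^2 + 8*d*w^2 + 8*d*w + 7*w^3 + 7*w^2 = d^2*(w - 7) + d*(8*w^2 - 56*w) + 7*w^3 - 49*w^2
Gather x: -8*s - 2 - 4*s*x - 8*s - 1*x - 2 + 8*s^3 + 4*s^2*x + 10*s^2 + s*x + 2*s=8*s^3 + 10*s^2 - 14*s + x*(4*s^2 - 3*s - 1) - 4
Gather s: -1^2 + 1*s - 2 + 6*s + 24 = 7*s + 21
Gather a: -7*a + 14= 14 - 7*a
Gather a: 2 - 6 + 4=0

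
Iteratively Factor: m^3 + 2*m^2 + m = (m)*(m^2 + 2*m + 1) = m*(m + 1)*(m + 1)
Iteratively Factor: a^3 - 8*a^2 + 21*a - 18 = (a - 3)*(a^2 - 5*a + 6) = (a - 3)*(a - 2)*(a - 3)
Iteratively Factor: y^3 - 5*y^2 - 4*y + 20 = (y + 2)*(y^2 - 7*y + 10) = (y - 2)*(y + 2)*(y - 5)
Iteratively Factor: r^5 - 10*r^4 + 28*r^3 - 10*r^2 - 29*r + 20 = (r - 1)*(r^4 - 9*r^3 + 19*r^2 + 9*r - 20) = (r - 1)*(r + 1)*(r^3 - 10*r^2 + 29*r - 20) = (r - 4)*(r - 1)*(r + 1)*(r^2 - 6*r + 5) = (r - 5)*(r - 4)*(r - 1)*(r + 1)*(r - 1)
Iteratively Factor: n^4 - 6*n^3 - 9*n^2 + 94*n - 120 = (n - 2)*(n^3 - 4*n^2 - 17*n + 60) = (n - 2)*(n + 4)*(n^2 - 8*n + 15) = (n - 3)*(n - 2)*(n + 4)*(n - 5)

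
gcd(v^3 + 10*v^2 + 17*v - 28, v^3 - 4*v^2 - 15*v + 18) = v - 1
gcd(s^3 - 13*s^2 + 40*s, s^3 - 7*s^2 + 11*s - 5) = s - 5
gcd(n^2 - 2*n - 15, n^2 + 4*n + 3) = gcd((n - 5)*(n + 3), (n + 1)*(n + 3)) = n + 3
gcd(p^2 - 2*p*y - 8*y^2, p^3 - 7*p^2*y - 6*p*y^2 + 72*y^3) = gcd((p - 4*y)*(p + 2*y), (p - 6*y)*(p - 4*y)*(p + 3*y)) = -p + 4*y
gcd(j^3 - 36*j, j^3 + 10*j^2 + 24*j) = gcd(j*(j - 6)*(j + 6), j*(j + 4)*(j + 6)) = j^2 + 6*j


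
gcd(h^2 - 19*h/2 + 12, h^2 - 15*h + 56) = h - 8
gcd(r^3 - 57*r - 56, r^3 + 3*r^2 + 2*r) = r + 1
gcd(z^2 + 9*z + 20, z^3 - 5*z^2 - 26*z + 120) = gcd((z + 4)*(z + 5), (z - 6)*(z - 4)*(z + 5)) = z + 5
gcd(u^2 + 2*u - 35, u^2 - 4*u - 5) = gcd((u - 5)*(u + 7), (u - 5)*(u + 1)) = u - 5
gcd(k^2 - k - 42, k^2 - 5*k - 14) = k - 7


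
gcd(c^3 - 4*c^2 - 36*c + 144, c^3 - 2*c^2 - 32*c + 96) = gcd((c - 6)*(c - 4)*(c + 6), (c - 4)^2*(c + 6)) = c^2 + 2*c - 24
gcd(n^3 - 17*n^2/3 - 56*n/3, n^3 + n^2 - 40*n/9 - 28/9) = n + 7/3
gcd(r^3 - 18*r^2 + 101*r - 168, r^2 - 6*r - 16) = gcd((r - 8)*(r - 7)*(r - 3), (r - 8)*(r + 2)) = r - 8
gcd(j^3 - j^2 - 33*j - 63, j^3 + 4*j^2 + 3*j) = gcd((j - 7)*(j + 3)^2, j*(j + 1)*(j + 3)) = j + 3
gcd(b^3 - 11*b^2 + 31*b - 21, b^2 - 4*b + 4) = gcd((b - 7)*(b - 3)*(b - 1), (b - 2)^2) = 1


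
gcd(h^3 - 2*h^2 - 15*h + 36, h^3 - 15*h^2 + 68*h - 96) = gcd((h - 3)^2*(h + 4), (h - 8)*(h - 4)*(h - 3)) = h - 3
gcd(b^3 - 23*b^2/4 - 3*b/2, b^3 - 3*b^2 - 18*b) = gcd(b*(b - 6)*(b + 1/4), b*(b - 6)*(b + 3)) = b^2 - 6*b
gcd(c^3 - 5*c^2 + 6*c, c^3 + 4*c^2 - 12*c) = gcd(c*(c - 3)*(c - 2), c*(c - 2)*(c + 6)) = c^2 - 2*c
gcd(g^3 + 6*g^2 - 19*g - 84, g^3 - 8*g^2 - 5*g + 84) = g^2 - g - 12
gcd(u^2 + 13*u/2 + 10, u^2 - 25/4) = u + 5/2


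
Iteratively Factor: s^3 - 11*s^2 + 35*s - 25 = (s - 5)*(s^2 - 6*s + 5) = (s - 5)*(s - 1)*(s - 5)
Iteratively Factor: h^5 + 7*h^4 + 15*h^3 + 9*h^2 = (h)*(h^4 + 7*h^3 + 15*h^2 + 9*h) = h^2*(h^3 + 7*h^2 + 15*h + 9) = h^2*(h + 3)*(h^2 + 4*h + 3) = h^2*(h + 3)^2*(h + 1)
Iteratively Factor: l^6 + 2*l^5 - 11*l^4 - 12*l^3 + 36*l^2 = (l + 3)*(l^5 - l^4 - 8*l^3 + 12*l^2) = l*(l + 3)*(l^4 - l^3 - 8*l^2 + 12*l) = l^2*(l + 3)*(l^3 - l^2 - 8*l + 12) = l^2*(l - 2)*(l + 3)*(l^2 + l - 6) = l^2*(l - 2)*(l + 3)^2*(l - 2)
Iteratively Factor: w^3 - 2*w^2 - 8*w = (w - 4)*(w^2 + 2*w) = w*(w - 4)*(w + 2)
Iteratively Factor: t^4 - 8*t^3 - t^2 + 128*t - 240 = (t + 4)*(t^3 - 12*t^2 + 47*t - 60) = (t - 3)*(t + 4)*(t^2 - 9*t + 20) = (t - 5)*(t - 3)*(t + 4)*(t - 4)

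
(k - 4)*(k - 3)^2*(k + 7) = k^4 - 3*k^3 - 37*k^2 + 195*k - 252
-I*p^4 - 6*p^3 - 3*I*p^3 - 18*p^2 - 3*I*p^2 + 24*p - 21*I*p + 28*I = (p + 4)*(p - 7*I)*(p + I)*(-I*p + I)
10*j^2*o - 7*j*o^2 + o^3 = o*(-5*j + o)*(-2*j + o)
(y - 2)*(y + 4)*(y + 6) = y^3 + 8*y^2 + 4*y - 48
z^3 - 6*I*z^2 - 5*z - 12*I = (z - 4*I)*(z - 3*I)*(z + I)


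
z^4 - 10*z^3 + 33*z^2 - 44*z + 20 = (z - 5)*(z - 2)^2*(z - 1)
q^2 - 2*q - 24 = (q - 6)*(q + 4)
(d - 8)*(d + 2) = d^2 - 6*d - 16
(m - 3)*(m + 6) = m^2 + 3*m - 18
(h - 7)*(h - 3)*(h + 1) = h^3 - 9*h^2 + 11*h + 21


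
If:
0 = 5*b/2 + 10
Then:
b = -4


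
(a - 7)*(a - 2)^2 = a^3 - 11*a^2 + 32*a - 28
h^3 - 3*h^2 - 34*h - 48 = (h - 8)*(h + 2)*(h + 3)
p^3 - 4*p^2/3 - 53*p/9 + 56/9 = (p - 8/3)*(p - 1)*(p + 7/3)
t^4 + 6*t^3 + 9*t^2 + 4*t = t*(t + 1)^2*(t + 4)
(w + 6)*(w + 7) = w^2 + 13*w + 42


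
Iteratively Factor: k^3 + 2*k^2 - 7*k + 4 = (k - 1)*(k^2 + 3*k - 4) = (k - 1)*(k + 4)*(k - 1)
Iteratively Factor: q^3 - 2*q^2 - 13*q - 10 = (q + 1)*(q^2 - 3*q - 10) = (q + 1)*(q + 2)*(q - 5)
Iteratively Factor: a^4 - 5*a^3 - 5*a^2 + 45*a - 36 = (a - 4)*(a^3 - a^2 - 9*a + 9) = (a - 4)*(a - 3)*(a^2 + 2*a - 3) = (a - 4)*(a - 3)*(a - 1)*(a + 3)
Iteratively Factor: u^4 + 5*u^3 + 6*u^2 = (u)*(u^3 + 5*u^2 + 6*u) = u*(u + 3)*(u^2 + 2*u) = u*(u + 2)*(u + 3)*(u)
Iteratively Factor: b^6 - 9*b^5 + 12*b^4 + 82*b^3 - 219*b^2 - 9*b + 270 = (b - 3)*(b^5 - 6*b^4 - 6*b^3 + 64*b^2 - 27*b - 90) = (b - 3)*(b - 2)*(b^4 - 4*b^3 - 14*b^2 + 36*b + 45) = (b - 3)^2*(b - 2)*(b^3 - b^2 - 17*b - 15) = (b - 3)^2*(b - 2)*(b + 3)*(b^2 - 4*b - 5) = (b - 3)^2*(b - 2)*(b + 1)*(b + 3)*(b - 5)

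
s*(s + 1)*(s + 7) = s^3 + 8*s^2 + 7*s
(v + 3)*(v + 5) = v^2 + 8*v + 15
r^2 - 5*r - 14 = (r - 7)*(r + 2)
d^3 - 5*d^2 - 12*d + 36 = (d - 6)*(d - 2)*(d + 3)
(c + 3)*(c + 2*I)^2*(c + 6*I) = c^4 + 3*c^3 + 10*I*c^3 - 28*c^2 + 30*I*c^2 - 84*c - 24*I*c - 72*I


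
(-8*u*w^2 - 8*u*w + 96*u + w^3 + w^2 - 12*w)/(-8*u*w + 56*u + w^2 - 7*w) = (w^2 + w - 12)/(w - 7)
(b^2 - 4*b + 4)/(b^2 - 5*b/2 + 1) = 2*(b - 2)/(2*b - 1)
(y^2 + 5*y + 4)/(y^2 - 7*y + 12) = (y^2 + 5*y + 4)/(y^2 - 7*y + 12)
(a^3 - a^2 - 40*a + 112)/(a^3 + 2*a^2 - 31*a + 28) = (a - 4)/(a - 1)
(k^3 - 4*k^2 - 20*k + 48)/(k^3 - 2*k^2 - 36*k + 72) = (k + 4)/(k + 6)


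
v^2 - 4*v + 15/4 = (v - 5/2)*(v - 3/2)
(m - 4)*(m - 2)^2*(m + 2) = m^4 - 6*m^3 + 4*m^2 + 24*m - 32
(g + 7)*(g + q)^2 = g^3 + 2*g^2*q + 7*g^2 + g*q^2 + 14*g*q + 7*q^2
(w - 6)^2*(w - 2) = w^3 - 14*w^2 + 60*w - 72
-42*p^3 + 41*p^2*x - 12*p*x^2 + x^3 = (-7*p + x)*(-3*p + x)*(-2*p + x)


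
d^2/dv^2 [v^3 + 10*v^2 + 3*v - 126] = 6*v + 20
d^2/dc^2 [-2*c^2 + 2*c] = -4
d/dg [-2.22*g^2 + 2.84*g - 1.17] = 2.84 - 4.44*g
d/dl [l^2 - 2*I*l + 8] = 2*l - 2*I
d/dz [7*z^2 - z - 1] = 14*z - 1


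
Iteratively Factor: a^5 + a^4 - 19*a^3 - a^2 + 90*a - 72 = (a + 4)*(a^4 - 3*a^3 - 7*a^2 + 27*a - 18) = (a - 3)*(a + 4)*(a^3 - 7*a + 6) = (a - 3)*(a - 2)*(a + 4)*(a^2 + 2*a - 3) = (a - 3)*(a - 2)*(a - 1)*(a + 4)*(a + 3)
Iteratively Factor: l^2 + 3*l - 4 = (l + 4)*(l - 1)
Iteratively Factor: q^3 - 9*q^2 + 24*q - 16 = (q - 4)*(q^2 - 5*q + 4) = (q - 4)^2*(q - 1)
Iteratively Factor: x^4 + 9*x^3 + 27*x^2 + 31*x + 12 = (x + 1)*(x^3 + 8*x^2 + 19*x + 12) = (x + 1)*(x + 4)*(x^2 + 4*x + 3) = (x + 1)*(x + 3)*(x + 4)*(x + 1)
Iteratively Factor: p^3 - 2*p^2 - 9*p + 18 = (p - 3)*(p^2 + p - 6) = (p - 3)*(p - 2)*(p + 3)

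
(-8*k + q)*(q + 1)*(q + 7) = -8*k*q^2 - 64*k*q - 56*k + q^3 + 8*q^2 + 7*q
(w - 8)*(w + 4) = w^2 - 4*w - 32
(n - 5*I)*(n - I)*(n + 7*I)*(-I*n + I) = -I*n^4 + n^3 + I*n^3 - n^2 - 37*I*n^2 - 35*n + 37*I*n + 35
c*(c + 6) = c^2 + 6*c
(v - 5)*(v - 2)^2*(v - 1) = v^4 - 10*v^3 + 33*v^2 - 44*v + 20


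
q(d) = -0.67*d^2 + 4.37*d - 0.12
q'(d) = 4.37 - 1.34*d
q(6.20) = 1.22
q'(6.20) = -3.94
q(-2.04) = -11.82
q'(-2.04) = 7.10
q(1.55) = 5.04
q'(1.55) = 2.29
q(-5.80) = -48.00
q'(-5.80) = 12.14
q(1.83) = 5.63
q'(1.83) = 1.92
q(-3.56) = -24.17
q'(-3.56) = 9.14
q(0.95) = 3.43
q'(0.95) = 3.10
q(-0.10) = -0.56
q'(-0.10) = 4.50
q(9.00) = -15.06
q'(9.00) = -7.69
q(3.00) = 6.96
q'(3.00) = 0.35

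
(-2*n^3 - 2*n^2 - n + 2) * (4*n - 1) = -8*n^4 - 6*n^3 - 2*n^2 + 9*n - 2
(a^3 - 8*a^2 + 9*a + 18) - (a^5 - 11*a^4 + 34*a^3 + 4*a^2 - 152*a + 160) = -a^5 + 11*a^4 - 33*a^3 - 12*a^2 + 161*a - 142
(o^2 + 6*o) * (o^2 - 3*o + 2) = o^4 + 3*o^3 - 16*o^2 + 12*o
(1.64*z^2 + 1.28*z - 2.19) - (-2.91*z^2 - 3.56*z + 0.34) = 4.55*z^2 + 4.84*z - 2.53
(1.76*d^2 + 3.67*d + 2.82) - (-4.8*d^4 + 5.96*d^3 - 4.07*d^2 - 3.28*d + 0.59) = 4.8*d^4 - 5.96*d^3 + 5.83*d^2 + 6.95*d + 2.23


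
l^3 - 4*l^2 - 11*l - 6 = (l - 6)*(l + 1)^2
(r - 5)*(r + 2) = r^2 - 3*r - 10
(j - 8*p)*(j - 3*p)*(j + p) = j^3 - 10*j^2*p + 13*j*p^2 + 24*p^3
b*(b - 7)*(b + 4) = b^3 - 3*b^2 - 28*b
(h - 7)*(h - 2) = h^2 - 9*h + 14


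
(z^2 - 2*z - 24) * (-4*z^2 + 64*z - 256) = -4*z^4 + 72*z^3 - 288*z^2 - 1024*z + 6144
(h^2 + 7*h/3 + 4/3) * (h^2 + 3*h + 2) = h^4 + 16*h^3/3 + 31*h^2/3 + 26*h/3 + 8/3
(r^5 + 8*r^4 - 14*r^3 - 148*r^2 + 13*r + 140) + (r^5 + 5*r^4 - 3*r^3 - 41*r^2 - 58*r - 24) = 2*r^5 + 13*r^4 - 17*r^3 - 189*r^2 - 45*r + 116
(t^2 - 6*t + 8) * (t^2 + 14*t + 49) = t^4 + 8*t^3 - 27*t^2 - 182*t + 392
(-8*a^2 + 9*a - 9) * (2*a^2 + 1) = -16*a^4 + 18*a^3 - 26*a^2 + 9*a - 9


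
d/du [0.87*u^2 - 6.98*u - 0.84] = 1.74*u - 6.98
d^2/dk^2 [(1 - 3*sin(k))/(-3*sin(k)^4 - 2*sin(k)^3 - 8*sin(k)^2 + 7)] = (-243*sin(k)^9 - 54*sin(k)^8 + 270*sin(k)^7 + 288*sin(k)^6 - 1078*sin(k)^5 - 146*sin(k)^4 + 506*sin(k)^3 + 92*sin(k)^2 + 777*sin(k) - 112)/(3*sin(k)^4 + 2*sin(k)^3 + 8*sin(k)^2 - 7)^3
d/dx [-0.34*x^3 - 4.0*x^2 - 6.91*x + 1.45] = -1.02*x^2 - 8.0*x - 6.91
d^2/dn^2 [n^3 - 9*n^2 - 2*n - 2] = 6*n - 18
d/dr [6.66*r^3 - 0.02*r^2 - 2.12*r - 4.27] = 19.98*r^2 - 0.04*r - 2.12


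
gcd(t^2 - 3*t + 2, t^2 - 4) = t - 2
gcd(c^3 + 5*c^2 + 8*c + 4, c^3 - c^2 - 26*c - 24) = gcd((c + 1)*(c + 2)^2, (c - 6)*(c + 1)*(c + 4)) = c + 1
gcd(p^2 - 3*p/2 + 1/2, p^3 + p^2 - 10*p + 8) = p - 1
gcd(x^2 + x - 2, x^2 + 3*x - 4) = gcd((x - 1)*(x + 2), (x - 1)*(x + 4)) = x - 1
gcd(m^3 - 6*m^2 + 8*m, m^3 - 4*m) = m^2 - 2*m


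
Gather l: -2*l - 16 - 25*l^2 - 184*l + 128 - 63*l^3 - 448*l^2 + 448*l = -63*l^3 - 473*l^2 + 262*l + 112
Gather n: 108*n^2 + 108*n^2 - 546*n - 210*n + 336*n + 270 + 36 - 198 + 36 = 216*n^2 - 420*n + 144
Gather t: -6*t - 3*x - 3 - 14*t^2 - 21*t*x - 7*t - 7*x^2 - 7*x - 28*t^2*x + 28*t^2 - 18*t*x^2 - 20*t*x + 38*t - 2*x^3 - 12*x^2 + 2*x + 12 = t^2*(14 - 28*x) + t*(-18*x^2 - 41*x + 25) - 2*x^3 - 19*x^2 - 8*x + 9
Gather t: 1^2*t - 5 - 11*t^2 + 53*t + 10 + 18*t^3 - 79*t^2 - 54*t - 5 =18*t^3 - 90*t^2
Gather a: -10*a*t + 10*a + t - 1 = a*(10 - 10*t) + t - 1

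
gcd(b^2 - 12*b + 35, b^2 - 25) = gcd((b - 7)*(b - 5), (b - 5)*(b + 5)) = b - 5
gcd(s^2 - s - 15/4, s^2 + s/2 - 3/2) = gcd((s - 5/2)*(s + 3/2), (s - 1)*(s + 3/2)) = s + 3/2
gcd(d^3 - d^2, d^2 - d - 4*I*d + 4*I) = d - 1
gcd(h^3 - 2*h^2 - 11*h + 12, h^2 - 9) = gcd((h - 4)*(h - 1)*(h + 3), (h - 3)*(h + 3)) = h + 3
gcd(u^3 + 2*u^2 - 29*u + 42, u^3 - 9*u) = u - 3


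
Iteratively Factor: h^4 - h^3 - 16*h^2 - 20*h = (h)*(h^3 - h^2 - 16*h - 20) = h*(h + 2)*(h^2 - 3*h - 10) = h*(h - 5)*(h + 2)*(h + 2)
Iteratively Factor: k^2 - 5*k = (k - 5)*(k)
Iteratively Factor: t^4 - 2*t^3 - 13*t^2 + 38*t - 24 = (t + 4)*(t^3 - 6*t^2 + 11*t - 6) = (t - 2)*(t + 4)*(t^2 - 4*t + 3) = (t - 2)*(t - 1)*(t + 4)*(t - 3)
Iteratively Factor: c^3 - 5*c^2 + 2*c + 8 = (c + 1)*(c^2 - 6*c + 8) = (c - 2)*(c + 1)*(c - 4)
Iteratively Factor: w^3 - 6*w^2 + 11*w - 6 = (w - 3)*(w^2 - 3*w + 2) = (w - 3)*(w - 1)*(w - 2)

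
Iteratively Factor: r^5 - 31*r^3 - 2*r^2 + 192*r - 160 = (r - 5)*(r^4 + 5*r^3 - 6*r^2 - 32*r + 32) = (r - 5)*(r + 4)*(r^3 + r^2 - 10*r + 8) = (r - 5)*(r - 1)*(r + 4)*(r^2 + 2*r - 8) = (r - 5)*(r - 2)*(r - 1)*(r + 4)*(r + 4)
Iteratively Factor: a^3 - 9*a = (a + 3)*(a^2 - 3*a) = a*(a + 3)*(a - 3)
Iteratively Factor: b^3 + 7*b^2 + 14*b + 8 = (b + 1)*(b^2 + 6*b + 8) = (b + 1)*(b + 4)*(b + 2)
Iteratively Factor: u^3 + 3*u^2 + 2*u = (u + 1)*(u^2 + 2*u) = (u + 1)*(u + 2)*(u)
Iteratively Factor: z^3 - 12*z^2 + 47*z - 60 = (z - 5)*(z^2 - 7*z + 12) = (z - 5)*(z - 3)*(z - 4)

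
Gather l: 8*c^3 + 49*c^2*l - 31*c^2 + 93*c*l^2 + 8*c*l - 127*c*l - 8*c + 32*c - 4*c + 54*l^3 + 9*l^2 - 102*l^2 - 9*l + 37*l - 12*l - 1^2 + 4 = 8*c^3 - 31*c^2 + 20*c + 54*l^3 + l^2*(93*c - 93) + l*(49*c^2 - 119*c + 16) + 3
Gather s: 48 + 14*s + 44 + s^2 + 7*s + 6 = s^2 + 21*s + 98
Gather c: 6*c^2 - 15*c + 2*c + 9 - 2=6*c^2 - 13*c + 7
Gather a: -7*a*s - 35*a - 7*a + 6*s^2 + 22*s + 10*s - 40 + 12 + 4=a*(-7*s - 42) + 6*s^2 + 32*s - 24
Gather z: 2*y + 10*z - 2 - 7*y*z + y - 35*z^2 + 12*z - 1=3*y - 35*z^2 + z*(22 - 7*y) - 3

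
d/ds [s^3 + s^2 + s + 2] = 3*s^2 + 2*s + 1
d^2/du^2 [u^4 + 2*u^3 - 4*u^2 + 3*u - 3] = 12*u^2 + 12*u - 8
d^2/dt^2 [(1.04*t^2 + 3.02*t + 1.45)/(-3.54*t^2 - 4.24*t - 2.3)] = (-44.470896*t^3 - 58.2188400000001*t^2 + 16.94952*t + 19.37564)/(44.361864*t^6 + 159.401952*t^5 + 277.390152*t^4 + 283.357504*t^3 + 180.22524*t^2 + 67.2888*t + 12.167)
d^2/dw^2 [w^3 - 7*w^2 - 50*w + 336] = 6*w - 14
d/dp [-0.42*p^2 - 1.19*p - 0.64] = -0.84*p - 1.19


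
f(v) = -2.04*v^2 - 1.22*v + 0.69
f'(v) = -4.08*v - 1.22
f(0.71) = -1.20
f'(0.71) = -4.12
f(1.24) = -3.96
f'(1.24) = -6.28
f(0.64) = -0.93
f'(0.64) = -3.83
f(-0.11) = 0.80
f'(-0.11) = -0.77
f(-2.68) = -10.69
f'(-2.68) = 9.71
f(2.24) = -12.28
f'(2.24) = -10.36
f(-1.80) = -3.72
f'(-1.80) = 6.12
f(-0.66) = 0.61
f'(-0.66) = 1.47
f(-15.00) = -440.01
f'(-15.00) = 59.98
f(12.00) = -307.71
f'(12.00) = -50.18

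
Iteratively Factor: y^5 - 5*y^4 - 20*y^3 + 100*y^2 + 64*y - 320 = (y - 4)*(y^4 - y^3 - 24*y^2 + 4*y + 80) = (y - 4)*(y - 2)*(y^3 + y^2 - 22*y - 40) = (y - 4)*(y - 2)*(y + 2)*(y^2 - y - 20) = (y - 5)*(y - 4)*(y - 2)*(y + 2)*(y + 4)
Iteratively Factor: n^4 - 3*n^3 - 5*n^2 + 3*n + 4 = (n + 1)*(n^3 - 4*n^2 - n + 4) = (n - 4)*(n + 1)*(n^2 - 1) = (n - 4)*(n + 1)^2*(n - 1)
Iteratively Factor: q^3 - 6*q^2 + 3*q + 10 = (q - 2)*(q^2 - 4*q - 5) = (q - 2)*(q + 1)*(q - 5)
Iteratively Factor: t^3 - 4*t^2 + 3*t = (t)*(t^2 - 4*t + 3) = t*(t - 1)*(t - 3)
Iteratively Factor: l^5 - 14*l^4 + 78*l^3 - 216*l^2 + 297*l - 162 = (l - 3)*(l^4 - 11*l^3 + 45*l^2 - 81*l + 54) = (l - 3)^2*(l^3 - 8*l^2 + 21*l - 18) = (l - 3)^3*(l^2 - 5*l + 6) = (l - 3)^3*(l - 2)*(l - 3)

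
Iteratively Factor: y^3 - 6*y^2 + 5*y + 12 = (y - 3)*(y^2 - 3*y - 4) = (y - 3)*(y + 1)*(y - 4)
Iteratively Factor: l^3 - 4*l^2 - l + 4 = (l - 4)*(l^2 - 1) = (l - 4)*(l + 1)*(l - 1)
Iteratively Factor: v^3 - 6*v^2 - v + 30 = (v - 3)*(v^2 - 3*v - 10) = (v - 5)*(v - 3)*(v + 2)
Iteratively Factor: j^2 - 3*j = (j)*(j - 3)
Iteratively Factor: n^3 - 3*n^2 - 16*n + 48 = (n - 3)*(n^2 - 16) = (n - 4)*(n - 3)*(n + 4)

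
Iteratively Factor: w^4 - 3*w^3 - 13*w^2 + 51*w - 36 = (w + 4)*(w^3 - 7*w^2 + 15*w - 9) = (w - 3)*(w + 4)*(w^2 - 4*w + 3) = (w - 3)*(w - 1)*(w + 4)*(w - 3)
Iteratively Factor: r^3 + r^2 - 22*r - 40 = (r - 5)*(r^2 + 6*r + 8) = (r - 5)*(r + 2)*(r + 4)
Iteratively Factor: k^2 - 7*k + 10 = (k - 2)*(k - 5)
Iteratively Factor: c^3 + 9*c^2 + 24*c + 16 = (c + 4)*(c^2 + 5*c + 4) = (c + 4)^2*(c + 1)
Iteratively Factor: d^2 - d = (d)*(d - 1)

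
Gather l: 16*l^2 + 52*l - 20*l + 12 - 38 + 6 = 16*l^2 + 32*l - 20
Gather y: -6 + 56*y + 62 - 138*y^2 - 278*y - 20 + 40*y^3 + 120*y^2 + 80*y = 40*y^3 - 18*y^2 - 142*y + 36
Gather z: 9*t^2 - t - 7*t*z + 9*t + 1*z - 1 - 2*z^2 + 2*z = 9*t^2 + 8*t - 2*z^2 + z*(3 - 7*t) - 1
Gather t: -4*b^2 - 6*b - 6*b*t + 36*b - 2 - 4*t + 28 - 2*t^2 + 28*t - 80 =-4*b^2 + 30*b - 2*t^2 + t*(24 - 6*b) - 54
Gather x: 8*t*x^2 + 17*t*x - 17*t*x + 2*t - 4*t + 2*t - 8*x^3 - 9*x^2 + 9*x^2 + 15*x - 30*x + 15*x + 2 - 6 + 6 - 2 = 8*t*x^2 - 8*x^3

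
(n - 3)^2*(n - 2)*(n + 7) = n^4 - n^3 - 35*n^2 + 129*n - 126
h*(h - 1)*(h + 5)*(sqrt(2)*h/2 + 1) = sqrt(2)*h^4/2 + h^3 + 2*sqrt(2)*h^3 - 5*sqrt(2)*h^2/2 + 4*h^2 - 5*h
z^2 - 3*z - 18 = (z - 6)*(z + 3)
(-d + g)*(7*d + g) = -7*d^2 + 6*d*g + g^2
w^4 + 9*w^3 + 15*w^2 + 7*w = w*(w + 1)^2*(w + 7)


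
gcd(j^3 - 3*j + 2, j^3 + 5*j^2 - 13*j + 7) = j^2 - 2*j + 1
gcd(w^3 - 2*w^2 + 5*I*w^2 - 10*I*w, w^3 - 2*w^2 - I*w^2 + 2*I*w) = w^2 - 2*w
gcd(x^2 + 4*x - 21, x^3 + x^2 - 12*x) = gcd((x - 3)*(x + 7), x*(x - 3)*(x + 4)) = x - 3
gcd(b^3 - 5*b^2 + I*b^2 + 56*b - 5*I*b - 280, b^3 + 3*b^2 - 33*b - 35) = b - 5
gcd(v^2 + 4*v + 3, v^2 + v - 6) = v + 3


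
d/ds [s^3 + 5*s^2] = s*(3*s + 10)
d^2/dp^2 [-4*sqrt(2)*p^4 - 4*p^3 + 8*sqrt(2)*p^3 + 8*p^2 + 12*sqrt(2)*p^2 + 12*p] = -48*sqrt(2)*p^2 - 24*p + 48*sqrt(2)*p + 16 + 24*sqrt(2)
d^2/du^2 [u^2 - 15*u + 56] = 2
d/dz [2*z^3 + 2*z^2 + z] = 6*z^2 + 4*z + 1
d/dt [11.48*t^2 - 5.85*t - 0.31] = 22.96*t - 5.85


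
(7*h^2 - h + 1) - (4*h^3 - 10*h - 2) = -4*h^3 + 7*h^2 + 9*h + 3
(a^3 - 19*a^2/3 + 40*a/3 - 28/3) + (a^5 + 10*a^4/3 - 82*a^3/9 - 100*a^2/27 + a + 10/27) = a^5 + 10*a^4/3 - 73*a^3/9 - 271*a^2/27 + 43*a/3 - 242/27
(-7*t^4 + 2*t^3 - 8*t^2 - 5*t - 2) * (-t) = 7*t^5 - 2*t^4 + 8*t^3 + 5*t^2 + 2*t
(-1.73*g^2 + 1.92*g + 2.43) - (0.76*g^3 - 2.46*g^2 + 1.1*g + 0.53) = -0.76*g^3 + 0.73*g^2 + 0.82*g + 1.9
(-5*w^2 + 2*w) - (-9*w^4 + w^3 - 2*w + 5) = 9*w^4 - w^3 - 5*w^2 + 4*w - 5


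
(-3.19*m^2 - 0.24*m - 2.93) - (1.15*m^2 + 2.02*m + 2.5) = -4.34*m^2 - 2.26*m - 5.43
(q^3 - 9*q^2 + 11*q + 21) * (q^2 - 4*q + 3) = q^5 - 13*q^4 + 50*q^3 - 50*q^2 - 51*q + 63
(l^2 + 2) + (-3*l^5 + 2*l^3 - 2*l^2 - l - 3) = -3*l^5 + 2*l^3 - l^2 - l - 1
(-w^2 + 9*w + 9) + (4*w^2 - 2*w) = 3*w^2 + 7*w + 9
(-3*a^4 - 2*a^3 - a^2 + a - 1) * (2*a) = -6*a^5 - 4*a^4 - 2*a^3 + 2*a^2 - 2*a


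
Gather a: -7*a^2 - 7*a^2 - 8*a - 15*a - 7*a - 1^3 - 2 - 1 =-14*a^2 - 30*a - 4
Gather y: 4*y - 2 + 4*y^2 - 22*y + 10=4*y^2 - 18*y + 8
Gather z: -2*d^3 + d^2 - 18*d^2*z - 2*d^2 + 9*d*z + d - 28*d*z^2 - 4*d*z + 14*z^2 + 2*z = -2*d^3 - d^2 + d + z^2*(14 - 28*d) + z*(-18*d^2 + 5*d + 2)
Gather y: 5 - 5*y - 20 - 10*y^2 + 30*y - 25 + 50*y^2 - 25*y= 40*y^2 - 40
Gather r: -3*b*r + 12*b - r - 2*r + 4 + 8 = 12*b + r*(-3*b - 3) + 12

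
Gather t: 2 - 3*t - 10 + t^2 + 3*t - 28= t^2 - 36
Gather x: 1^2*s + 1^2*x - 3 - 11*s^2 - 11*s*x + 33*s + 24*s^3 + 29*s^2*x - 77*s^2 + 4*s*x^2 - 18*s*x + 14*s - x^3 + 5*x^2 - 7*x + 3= 24*s^3 - 88*s^2 + 48*s - x^3 + x^2*(4*s + 5) + x*(29*s^2 - 29*s - 6)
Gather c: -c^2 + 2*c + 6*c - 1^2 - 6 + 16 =-c^2 + 8*c + 9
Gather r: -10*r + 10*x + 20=-10*r + 10*x + 20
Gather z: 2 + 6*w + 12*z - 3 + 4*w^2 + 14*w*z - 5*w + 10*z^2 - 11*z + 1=4*w^2 + w + 10*z^2 + z*(14*w + 1)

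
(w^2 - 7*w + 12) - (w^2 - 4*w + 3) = 9 - 3*w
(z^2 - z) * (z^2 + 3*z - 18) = z^4 + 2*z^3 - 21*z^2 + 18*z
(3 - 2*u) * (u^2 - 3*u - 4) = -2*u^3 + 9*u^2 - u - 12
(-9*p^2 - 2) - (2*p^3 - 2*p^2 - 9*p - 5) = -2*p^3 - 7*p^2 + 9*p + 3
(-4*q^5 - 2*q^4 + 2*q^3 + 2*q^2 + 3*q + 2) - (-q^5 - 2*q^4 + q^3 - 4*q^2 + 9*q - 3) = -3*q^5 + q^3 + 6*q^2 - 6*q + 5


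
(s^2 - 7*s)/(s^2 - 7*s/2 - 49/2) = 2*s/(2*s + 7)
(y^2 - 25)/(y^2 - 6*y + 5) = (y + 5)/(y - 1)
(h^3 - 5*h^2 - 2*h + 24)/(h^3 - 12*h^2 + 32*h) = (h^2 - h - 6)/(h*(h - 8))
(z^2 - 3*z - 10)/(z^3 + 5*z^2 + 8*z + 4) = (z - 5)/(z^2 + 3*z + 2)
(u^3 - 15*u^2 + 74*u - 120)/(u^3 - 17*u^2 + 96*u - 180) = (u - 4)/(u - 6)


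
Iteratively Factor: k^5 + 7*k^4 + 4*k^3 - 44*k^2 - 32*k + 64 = (k + 2)*(k^4 + 5*k^3 - 6*k^2 - 32*k + 32) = (k + 2)*(k + 4)*(k^3 + k^2 - 10*k + 8) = (k - 1)*(k + 2)*(k + 4)*(k^2 + 2*k - 8) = (k - 2)*(k - 1)*(k + 2)*(k + 4)*(k + 4)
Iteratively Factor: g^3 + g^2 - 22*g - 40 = (g + 2)*(g^2 - g - 20) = (g + 2)*(g + 4)*(g - 5)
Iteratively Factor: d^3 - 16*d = (d)*(d^2 - 16) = d*(d + 4)*(d - 4)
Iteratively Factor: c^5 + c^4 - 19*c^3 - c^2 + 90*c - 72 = (c + 3)*(c^4 - 2*c^3 - 13*c^2 + 38*c - 24) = (c + 3)*(c + 4)*(c^3 - 6*c^2 + 11*c - 6) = (c - 2)*(c + 3)*(c + 4)*(c^2 - 4*c + 3) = (c - 3)*(c - 2)*(c + 3)*(c + 4)*(c - 1)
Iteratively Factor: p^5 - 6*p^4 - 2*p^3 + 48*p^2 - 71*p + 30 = (p - 1)*(p^4 - 5*p^3 - 7*p^2 + 41*p - 30) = (p - 1)*(p + 3)*(p^3 - 8*p^2 + 17*p - 10) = (p - 5)*(p - 1)*(p + 3)*(p^2 - 3*p + 2) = (p - 5)*(p - 2)*(p - 1)*(p + 3)*(p - 1)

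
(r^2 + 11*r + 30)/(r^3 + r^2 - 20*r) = (r + 6)/(r*(r - 4))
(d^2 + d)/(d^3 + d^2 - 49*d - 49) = d/(d^2 - 49)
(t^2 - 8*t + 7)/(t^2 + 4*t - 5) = (t - 7)/(t + 5)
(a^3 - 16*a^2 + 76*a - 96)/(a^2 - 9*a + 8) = (a^2 - 8*a + 12)/(a - 1)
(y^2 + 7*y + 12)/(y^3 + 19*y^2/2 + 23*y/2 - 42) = 2*(y + 3)/(2*y^2 + 11*y - 21)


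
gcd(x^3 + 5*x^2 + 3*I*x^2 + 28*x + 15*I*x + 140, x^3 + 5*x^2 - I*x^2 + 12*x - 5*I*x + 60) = x^2 + x*(5 - 4*I) - 20*I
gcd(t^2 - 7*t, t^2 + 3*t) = t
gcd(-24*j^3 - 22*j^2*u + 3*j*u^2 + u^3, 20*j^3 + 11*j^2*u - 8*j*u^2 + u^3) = -4*j^2 - 3*j*u + u^2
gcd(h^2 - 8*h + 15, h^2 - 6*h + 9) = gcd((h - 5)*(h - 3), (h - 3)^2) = h - 3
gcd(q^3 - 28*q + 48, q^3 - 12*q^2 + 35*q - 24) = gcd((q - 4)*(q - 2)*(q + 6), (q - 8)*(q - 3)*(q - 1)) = 1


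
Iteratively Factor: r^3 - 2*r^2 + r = (r - 1)*(r^2 - r) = (r - 1)^2*(r)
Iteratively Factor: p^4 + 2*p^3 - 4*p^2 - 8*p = (p - 2)*(p^3 + 4*p^2 + 4*p) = (p - 2)*(p + 2)*(p^2 + 2*p) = (p - 2)*(p + 2)^2*(p)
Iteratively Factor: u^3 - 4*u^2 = (u)*(u^2 - 4*u) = u^2*(u - 4)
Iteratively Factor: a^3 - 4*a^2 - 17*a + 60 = (a - 3)*(a^2 - a - 20) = (a - 3)*(a + 4)*(a - 5)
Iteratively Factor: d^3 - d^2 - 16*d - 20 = (d + 2)*(d^2 - 3*d - 10) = (d - 5)*(d + 2)*(d + 2)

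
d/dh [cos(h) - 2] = -sin(h)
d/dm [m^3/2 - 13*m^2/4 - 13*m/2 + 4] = 3*m^2/2 - 13*m/2 - 13/2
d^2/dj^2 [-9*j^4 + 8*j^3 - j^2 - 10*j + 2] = -108*j^2 + 48*j - 2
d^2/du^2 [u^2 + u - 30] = 2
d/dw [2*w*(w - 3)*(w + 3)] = 6*w^2 - 18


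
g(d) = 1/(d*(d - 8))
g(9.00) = 0.11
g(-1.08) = 0.10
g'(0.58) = 0.37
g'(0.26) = 1.85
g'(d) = -1/(d*(d - 8)^2) - 1/(d^2*(d - 8)) = 2*(4 - d)/(d^2*(d^2 - 16*d + 64))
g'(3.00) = 0.01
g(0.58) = -0.23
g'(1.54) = 0.05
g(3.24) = -0.06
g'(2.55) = 0.02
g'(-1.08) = 0.11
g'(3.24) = 0.01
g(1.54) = -0.10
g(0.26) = -0.50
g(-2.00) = 0.05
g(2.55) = -0.07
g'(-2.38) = 0.02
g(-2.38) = 0.04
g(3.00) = -0.07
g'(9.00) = -0.12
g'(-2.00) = 0.03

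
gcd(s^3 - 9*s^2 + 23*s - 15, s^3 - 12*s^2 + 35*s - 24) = s^2 - 4*s + 3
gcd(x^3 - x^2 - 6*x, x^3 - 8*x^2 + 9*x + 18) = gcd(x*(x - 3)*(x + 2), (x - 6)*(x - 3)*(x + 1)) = x - 3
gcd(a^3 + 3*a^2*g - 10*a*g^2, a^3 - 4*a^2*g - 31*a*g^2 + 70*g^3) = a^2 + 3*a*g - 10*g^2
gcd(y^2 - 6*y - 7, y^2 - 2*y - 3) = y + 1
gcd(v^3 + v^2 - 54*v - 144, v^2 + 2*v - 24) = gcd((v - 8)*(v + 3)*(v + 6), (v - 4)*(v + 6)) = v + 6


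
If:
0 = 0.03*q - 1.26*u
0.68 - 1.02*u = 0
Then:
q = 28.00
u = 0.67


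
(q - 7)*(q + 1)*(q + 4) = q^3 - 2*q^2 - 31*q - 28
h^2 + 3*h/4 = h*(h + 3/4)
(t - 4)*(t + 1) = t^2 - 3*t - 4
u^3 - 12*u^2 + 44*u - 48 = (u - 6)*(u - 4)*(u - 2)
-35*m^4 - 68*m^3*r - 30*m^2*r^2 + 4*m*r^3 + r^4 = (-5*m + r)*(m + r)^2*(7*m + r)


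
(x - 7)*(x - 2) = x^2 - 9*x + 14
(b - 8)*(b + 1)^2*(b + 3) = b^4 - 3*b^3 - 33*b^2 - 53*b - 24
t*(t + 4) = t^2 + 4*t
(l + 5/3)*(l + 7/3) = l^2 + 4*l + 35/9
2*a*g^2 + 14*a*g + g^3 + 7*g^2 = g*(2*a + g)*(g + 7)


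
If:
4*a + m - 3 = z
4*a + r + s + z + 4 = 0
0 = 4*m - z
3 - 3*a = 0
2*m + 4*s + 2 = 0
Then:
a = 1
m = 1/3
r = -26/3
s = -2/3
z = 4/3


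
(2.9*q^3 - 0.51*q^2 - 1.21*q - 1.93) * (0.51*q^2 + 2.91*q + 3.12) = 1.479*q^5 + 8.1789*q^4 + 6.9468*q^3 - 6.0966*q^2 - 9.3915*q - 6.0216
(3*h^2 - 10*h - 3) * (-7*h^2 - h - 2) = -21*h^4 + 67*h^3 + 25*h^2 + 23*h + 6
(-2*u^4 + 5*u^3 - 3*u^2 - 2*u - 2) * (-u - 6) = 2*u^5 + 7*u^4 - 27*u^3 + 20*u^2 + 14*u + 12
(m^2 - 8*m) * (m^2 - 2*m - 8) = m^4 - 10*m^3 + 8*m^2 + 64*m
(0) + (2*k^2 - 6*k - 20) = 2*k^2 - 6*k - 20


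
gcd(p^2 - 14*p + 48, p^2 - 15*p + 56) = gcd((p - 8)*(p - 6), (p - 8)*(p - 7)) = p - 8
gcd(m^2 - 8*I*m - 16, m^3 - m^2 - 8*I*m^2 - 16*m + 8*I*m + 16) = m^2 - 8*I*m - 16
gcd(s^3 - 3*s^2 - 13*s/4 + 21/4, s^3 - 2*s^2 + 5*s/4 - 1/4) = s - 1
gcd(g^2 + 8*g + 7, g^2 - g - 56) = g + 7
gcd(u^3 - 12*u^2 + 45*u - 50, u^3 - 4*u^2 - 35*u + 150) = u^2 - 10*u + 25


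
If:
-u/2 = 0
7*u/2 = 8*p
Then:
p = 0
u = 0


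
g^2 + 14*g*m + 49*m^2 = (g + 7*m)^2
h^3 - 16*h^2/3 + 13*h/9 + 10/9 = (h - 5)*(h - 2/3)*(h + 1/3)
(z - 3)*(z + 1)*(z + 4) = z^3 + 2*z^2 - 11*z - 12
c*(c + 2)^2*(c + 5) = c^4 + 9*c^3 + 24*c^2 + 20*c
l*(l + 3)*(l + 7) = l^3 + 10*l^2 + 21*l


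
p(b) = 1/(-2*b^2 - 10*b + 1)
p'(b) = (4*b + 10)/(-2*b^2 - 10*b + 1)^2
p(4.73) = -0.01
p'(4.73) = 0.00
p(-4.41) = 0.16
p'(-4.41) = -0.20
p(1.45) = -0.06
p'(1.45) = 0.05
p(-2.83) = 0.08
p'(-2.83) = -0.01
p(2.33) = -0.03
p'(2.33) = 0.02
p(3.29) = -0.02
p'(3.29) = 0.01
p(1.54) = -0.05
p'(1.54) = 0.04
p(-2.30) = 0.07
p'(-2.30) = 0.00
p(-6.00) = -0.09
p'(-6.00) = -0.12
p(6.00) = -0.00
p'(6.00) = 0.00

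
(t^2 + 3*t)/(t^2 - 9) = t/(t - 3)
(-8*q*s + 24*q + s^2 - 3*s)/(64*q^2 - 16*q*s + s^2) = (3 - s)/(8*q - s)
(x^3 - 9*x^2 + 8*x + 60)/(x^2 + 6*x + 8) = (x^2 - 11*x + 30)/(x + 4)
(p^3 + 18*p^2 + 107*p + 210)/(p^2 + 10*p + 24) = (p^2 + 12*p + 35)/(p + 4)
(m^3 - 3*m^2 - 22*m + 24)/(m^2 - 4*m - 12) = (m^2 + 3*m - 4)/(m + 2)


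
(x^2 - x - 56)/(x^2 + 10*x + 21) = (x - 8)/(x + 3)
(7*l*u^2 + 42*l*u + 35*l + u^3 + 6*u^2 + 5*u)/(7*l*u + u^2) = u + 6 + 5/u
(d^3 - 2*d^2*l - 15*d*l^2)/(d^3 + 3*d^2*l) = (d - 5*l)/d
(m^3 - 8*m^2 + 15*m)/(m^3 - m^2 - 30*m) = (-m^2 + 8*m - 15)/(-m^2 + m + 30)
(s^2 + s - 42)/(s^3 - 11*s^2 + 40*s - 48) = (s^2 + s - 42)/(s^3 - 11*s^2 + 40*s - 48)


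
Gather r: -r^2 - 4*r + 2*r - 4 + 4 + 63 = -r^2 - 2*r + 63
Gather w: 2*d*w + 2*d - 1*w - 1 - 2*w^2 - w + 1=2*d - 2*w^2 + w*(2*d - 2)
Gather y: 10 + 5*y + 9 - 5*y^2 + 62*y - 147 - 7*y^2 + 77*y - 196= -12*y^2 + 144*y - 324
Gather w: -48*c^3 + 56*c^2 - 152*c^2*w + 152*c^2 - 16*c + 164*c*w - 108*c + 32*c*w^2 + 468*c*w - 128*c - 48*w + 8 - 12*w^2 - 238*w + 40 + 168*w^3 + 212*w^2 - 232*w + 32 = -48*c^3 + 208*c^2 - 252*c + 168*w^3 + w^2*(32*c + 200) + w*(-152*c^2 + 632*c - 518) + 80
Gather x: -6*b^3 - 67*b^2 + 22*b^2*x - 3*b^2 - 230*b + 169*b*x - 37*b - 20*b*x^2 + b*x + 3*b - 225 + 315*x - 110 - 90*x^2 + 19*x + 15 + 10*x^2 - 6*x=-6*b^3 - 70*b^2 - 264*b + x^2*(-20*b - 80) + x*(22*b^2 + 170*b + 328) - 320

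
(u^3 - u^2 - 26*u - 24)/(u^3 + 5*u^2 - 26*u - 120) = (u^2 - 5*u - 6)/(u^2 + u - 30)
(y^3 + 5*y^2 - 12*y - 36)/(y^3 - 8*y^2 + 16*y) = (y^3 + 5*y^2 - 12*y - 36)/(y*(y^2 - 8*y + 16))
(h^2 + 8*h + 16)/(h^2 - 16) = (h + 4)/(h - 4)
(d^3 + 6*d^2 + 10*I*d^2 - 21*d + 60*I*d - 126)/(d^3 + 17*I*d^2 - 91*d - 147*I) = (d + 6)/(d + 7*I)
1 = 1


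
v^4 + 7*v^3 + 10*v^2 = v^2*(v + 2)*(v + 5)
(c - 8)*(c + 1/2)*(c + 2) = c^3 - 11*c^2/2 - 19*c - 8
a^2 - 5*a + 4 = (a - 4)*(a - 1)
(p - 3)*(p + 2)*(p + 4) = p^3 + 3*p^2 - 10*p - 24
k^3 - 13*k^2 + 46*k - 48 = (k - 8)*(k - 3)*(k - 2)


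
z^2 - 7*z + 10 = (z - 5)*(z - 2)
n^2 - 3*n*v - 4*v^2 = (n - 4*v)*(n + v)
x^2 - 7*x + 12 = (x - 4)*(x - 3)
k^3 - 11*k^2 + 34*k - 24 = (k - 6)*(k - 4)*(k - 1)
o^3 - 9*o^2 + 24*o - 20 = (o - 5)*(o - 2)^2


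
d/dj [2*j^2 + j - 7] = 4*j + 1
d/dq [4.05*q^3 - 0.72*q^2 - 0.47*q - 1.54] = 12.15*q^2 - 1.44*q - 0.47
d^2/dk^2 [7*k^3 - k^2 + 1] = 42*k - 2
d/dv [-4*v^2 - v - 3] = -8*v - 1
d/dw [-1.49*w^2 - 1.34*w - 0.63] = -2.98*w - 1.34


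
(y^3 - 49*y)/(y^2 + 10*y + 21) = y*(y - 7)/(y + 3)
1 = 1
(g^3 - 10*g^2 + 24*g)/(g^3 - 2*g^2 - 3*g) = (-g^2 + 10*g - 24)/(-g^2 + 2*g + 3)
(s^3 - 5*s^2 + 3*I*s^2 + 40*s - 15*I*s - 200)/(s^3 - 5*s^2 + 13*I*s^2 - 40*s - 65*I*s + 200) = (s - 5*I)/(s + 5*I)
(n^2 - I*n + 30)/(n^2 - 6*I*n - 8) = (-n^2 + I*n - 30)/(-n^2 + 6*I*n + 8)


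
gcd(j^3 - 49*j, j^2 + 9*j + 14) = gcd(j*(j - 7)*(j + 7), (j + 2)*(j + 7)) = j + 7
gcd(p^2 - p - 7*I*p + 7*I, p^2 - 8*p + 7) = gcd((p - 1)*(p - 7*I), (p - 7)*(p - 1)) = p - 1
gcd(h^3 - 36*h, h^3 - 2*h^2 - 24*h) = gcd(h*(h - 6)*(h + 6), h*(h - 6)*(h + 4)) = h^2 - 6*h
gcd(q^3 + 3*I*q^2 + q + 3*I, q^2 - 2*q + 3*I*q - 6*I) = q + 3*I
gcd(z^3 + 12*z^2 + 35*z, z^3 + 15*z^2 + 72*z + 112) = z + 7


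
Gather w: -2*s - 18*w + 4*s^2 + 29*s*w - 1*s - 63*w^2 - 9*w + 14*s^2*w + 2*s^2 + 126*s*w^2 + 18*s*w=6*s^2 - 3*s + w^2*(126*s - 63) + w*(14*s^2 + 47*s - 27)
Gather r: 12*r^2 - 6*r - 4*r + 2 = 12*r^2 - 10*r + 2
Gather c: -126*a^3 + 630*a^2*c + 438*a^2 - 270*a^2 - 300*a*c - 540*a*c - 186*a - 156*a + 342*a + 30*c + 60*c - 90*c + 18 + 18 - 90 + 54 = -126*a^3 + 168*a^2 + c*(630*a^2 - 840*a)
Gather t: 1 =1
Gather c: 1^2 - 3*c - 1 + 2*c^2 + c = 2*c^2 - 2*c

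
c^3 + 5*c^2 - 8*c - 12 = (c - 2)*(c + 1)*(c + 6)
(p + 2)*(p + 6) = p^2 + 8*p + 12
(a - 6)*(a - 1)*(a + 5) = a^3 - 2*a^2 - 29*a + 30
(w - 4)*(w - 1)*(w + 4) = w^3 - w^2 - 16*w + 16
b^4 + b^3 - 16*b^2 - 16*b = b*(b - 4)*(b + 1)*(b + 4)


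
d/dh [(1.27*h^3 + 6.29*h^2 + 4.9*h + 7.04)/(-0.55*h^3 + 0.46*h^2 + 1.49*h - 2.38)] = (4.0437*h^4 + 9.1746*h^3 + 9.6663*h^2 - 36.4172*h - 22.1516)/(0.3025*h^6 - 0.506*h^5 - 1.4274*h^4 + 3.9888*h^3 + 0.0305*h^2 - 7.0924*h + 5.6644)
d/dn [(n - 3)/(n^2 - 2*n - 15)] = (n^2 - 2*n - 2*(n - 3)*(n - 1) - 15)/(-n^2 + 2*n + 15)^2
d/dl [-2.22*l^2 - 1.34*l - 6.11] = -4.44*l - 1.34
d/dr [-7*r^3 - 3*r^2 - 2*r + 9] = -21*r^2 - 6*r - 2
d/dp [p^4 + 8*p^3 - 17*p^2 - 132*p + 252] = 4*p^3 + 24*p^2 - 34*p - 132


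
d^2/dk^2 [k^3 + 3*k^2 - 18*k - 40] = 6*k + 6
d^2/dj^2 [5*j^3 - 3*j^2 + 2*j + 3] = 30*j - 6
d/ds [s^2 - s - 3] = 2*s - 1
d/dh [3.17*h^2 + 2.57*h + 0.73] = 6.34*h + 2.57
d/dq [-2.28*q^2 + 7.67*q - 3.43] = 7.67 - 4.56*q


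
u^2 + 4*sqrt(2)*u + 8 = (u + 2*sqrt(2))^2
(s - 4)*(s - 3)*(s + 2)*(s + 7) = s^4 + 2*s^3 - 37*s^2 + 10*s + 168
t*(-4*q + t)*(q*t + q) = -4*q^2*t^2 - 4*q^2*t + q*t^3 + q*t^2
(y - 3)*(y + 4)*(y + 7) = y^3 + 8*y^2 - 5*y - 84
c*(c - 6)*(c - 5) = c^3 - 11*c^2 + 30*c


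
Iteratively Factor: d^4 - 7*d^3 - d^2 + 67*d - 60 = (d - 5)*(d^3 - 2*d^2 - 11*d + 12) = (d - 5)*(d - 1)*(d^2 - d - 12) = (d - 5)*(d - 1)*(d + 3)*(d - 4)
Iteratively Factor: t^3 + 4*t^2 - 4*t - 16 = (t + 4)*(t^2 - 4) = (t - 2)*(t + 4)*(t + 2)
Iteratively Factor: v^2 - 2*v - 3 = (v - 3)*(v + 1)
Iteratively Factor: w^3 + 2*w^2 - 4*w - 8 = (w - 2)*(w^2 + 4*w + 4) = (w - 2)*(w + 2)*(w + 2)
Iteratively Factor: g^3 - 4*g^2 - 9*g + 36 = (g - 4)*(g^2 - 9) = (g - 4)*(g - 3)*(g + 3)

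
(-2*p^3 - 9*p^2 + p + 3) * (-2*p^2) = 4*p^5 + 18*p^4 - 2*p^3 - 6*p^2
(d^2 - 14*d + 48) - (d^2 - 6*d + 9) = 39 - 8*d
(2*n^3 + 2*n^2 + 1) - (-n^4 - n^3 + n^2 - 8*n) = n^4 + 3*n^3 + n^2 + 8*n + 1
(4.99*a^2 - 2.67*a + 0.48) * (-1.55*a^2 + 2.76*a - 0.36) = -7.7345*a^4 + 17.9109*a^3 - 9.9096*a^2 + 2.286*a - 0.1728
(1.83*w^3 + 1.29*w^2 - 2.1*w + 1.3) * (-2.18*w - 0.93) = -3.9894*w^4 - 4.5141*w^3 + 3.3783*w^2 - 0.881*w - 1.209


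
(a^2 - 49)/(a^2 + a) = (a^2 - 49)/(a*(a + 1))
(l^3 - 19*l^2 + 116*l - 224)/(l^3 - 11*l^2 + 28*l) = (l - 8)/l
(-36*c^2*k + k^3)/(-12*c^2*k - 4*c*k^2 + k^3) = (6*c + k)/(2*c + k)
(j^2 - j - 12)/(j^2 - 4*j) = (j + 3)/j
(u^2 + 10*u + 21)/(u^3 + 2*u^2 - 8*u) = (u^2 + 10*u + 21)/(u*(u^2 + 2*u - 8))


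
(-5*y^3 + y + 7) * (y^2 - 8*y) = -5*y^5 + 40*y^4 + y^3 - y^2 - 56*y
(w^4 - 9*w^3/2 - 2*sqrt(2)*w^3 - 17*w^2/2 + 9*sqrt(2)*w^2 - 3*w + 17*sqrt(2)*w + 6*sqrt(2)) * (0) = 0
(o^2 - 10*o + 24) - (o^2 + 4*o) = 24 - 14*o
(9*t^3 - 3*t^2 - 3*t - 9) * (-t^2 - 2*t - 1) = -9*t^5 - 15*t^4 + 18*t^2 + 21*t + 9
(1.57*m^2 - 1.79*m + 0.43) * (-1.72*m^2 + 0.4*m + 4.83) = -2.7004*m^4 + 3.7068*m^3 + 6.1275*m^2 - 8.4737*m + 2.0769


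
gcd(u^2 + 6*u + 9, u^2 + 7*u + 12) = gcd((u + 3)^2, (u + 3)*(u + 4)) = u + 3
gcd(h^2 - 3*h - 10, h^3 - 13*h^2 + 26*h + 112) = h + 2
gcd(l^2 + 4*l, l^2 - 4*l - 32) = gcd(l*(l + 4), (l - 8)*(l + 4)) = l + 4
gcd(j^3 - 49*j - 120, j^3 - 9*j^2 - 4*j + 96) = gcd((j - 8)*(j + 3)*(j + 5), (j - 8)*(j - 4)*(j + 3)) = j^2 - 5*j - 24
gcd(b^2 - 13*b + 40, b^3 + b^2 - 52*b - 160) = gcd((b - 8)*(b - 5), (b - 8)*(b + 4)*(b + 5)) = b - 8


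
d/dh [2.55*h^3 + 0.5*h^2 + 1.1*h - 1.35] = 7.65*h^2 + 1.0*h + 1.1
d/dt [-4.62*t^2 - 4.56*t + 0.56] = -9.24*t - 4.56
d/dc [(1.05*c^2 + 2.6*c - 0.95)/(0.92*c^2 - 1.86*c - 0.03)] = (-4.345*c^2 + 1.685*c - 1.845)/(0.8464*c^4 - 3.4224*c^3 + 3.4044*c^2 + 0.1116*c + 0.0009)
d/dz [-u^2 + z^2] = 2*z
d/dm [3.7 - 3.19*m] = -3.19000000000000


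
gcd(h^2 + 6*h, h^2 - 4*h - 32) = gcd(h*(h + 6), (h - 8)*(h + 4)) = 1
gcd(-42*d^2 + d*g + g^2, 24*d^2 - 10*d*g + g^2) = 6*d - g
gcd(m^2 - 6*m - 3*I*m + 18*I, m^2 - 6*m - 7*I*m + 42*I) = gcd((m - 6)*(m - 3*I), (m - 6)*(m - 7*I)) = m - 6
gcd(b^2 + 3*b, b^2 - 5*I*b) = b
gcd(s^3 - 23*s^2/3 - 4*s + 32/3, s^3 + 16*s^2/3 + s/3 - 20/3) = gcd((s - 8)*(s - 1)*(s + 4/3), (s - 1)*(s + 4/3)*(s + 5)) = s^2 + s/3 - 4/3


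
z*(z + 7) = z^2 + 7*z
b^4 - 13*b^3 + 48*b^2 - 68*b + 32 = (b - 8)*(b - 2)^2*(b - 1)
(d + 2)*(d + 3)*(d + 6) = d^3 + 11*d^2 + 36*d + 36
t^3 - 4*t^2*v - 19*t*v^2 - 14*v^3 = (t - 7*v)*(t + v)*(t + 2*v)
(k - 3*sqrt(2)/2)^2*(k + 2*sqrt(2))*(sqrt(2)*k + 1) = sqrt(2)*k^4 - k^3 - 17*sqrt(2)*k^2/2 + 21*k/2 + 9*sqrt(2)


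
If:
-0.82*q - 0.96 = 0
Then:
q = -1.17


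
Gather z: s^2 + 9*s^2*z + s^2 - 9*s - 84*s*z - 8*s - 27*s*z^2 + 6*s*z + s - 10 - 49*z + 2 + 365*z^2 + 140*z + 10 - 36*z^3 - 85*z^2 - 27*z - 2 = 2*s^2 - 16*s - 36*z^3 + z^2*(280 - 27*s) + z*(9*s^2 - 78*s + 64)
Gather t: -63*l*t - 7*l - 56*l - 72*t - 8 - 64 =-63*l + t*(-63*l - 72) - 72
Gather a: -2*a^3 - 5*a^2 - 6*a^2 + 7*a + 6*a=-2*a^3 - 11*a^2 + 13*a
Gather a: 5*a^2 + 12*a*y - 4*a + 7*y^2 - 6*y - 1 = 5*a^2 + a*(12*y - 4) + 7*y^2 - 6*y - 1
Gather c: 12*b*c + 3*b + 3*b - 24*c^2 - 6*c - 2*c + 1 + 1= 6*b - 24*c^2 + c*(12*b - 8) + 2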